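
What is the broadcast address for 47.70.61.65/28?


Network: 47.70.61.64/28
Host bits = 4
Set all host bits to 1:
Broadcast: 47.70.61.79


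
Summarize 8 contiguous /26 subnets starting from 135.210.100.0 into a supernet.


Original prefix: /26
Number of subnets: 8 = 2^3
New prefix = 26 - 3 = 23
Supernet: 135.210.100.0/23


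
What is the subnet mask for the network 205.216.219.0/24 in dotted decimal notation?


/24 means 24 network bits, 8 host bits
Binary: 11111111111111111111111100000000
Mask: 255.255.255.0


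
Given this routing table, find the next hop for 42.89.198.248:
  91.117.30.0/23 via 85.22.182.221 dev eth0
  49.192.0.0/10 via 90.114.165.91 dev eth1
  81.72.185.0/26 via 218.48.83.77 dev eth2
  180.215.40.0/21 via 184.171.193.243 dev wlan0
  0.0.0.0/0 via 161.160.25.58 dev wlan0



Longest prefix match for 42.89.198.248:
  /23 91.117.30.0: no
  /10 49.192.0.0: no
  /26 81.72.185.0: no
  /21 180.215.40.0: no
  /0 0.0.0.0: MATCH
Selected: next-hop 161.160.25.58 via wlan0 (matched /0)


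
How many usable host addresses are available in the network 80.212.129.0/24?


Host bits = 32 - 24 = 8
Total addresses = 2^8 = 256
Usable = total - 2 (network and broadcast)
Usable hosts: 254


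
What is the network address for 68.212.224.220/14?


IP:   01000100.11010100.11100000.11011100
Mask: 11111111.11111100.00000000.00000000
AND operation:
Net:  01000100.11010100.00000000.00000000
Network: 68.212.0.0/14


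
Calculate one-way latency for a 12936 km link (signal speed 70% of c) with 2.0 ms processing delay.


Speed = 0.7 * 3e5 km/s = 210000 km/s
Propagation delay = 12936 / 210000 = 0.0616 s = 61.6 ms
Processing delay = 2.0 ms
Total one-way latency = 63.6 ms


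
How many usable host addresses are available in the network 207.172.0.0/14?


Host bits = 32 - 14 = 18
Total addresses = 2^18 = 262144
Usable = total - 2 (network and broadcast)
Usable hosts: 262142


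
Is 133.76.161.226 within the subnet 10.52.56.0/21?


Subnet network: 10.52.56.0
Test IP AND mask: 133.76.160.0
No, 133.76.161.226 is not in 10.52.56.0/21


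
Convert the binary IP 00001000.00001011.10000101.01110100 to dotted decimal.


00001000 = 8
00001011 = 11
10000101 = 133
01110100 = 116
IP: 8.11.133.116


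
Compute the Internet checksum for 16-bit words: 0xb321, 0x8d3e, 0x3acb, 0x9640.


Sum all words (with carry folding):
+ 0xb321 = 0xb321
+ 0x8d3e = 0x4060
+ 0x3acb = 0x7b2b
+ 0x9640 = 0x116c
One's complement: ~0x116c
Checksum = 0xee93


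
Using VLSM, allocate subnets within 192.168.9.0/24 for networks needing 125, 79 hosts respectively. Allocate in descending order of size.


125 hosts -> /25 (126 usable): 192.168.9.0/25
79 hosts -> /25 (126 usable): 192.168.9.128/25
Allocation: 192.168.9.0/25 (125 hosts, 126 usable); 192.168.9.128/25 (79 hosts, 126 usable)


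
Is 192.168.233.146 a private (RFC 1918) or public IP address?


RFC 1918 private ranges:
  10.0.0.0/8 (10.0.0.0 - 10.255.255.255)
  172.16.0.0/12 (172.16.0.0 - 172.31.255.255)
  192.168.0.0/16 (192.168.0.0 - 192.168.255.255)
Private (in 192.168.0.0/16)


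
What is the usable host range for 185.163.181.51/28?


Network: 185.163.181.48
Broadcast: 185.163.181.63
First usable = network + 1
Last usable = broadcast - 1
Range: 185.163.181.49 to 185.163.181.62


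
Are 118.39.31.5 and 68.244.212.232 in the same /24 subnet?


Mask: 255.255.255.0
118.39.31.5 AND mask = 118.39.31.0
68.244.212.232 AND mask = 68.244.212.0
No, different subnets (118.39.31.0 vs 68.244.212.0)


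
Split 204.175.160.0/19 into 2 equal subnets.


New prefix = 19 + 1 = 20
Each subnet has 4096 addresses
  204.175.160.0/20
  204.175.176.0/20
Subnets: 204.175.160.0/20, 204.175.176.0/20


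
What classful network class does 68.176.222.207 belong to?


First octet: 68
Binary: 01000100
0xxxxxxx -> Class A (1-126)
Class A, default mask 255.0.0.0 (/8)


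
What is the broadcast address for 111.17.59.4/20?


Network: 111.17.48.0/20
Host bits = 12
Set all host bits to 1:
Broadcast: 111.17.63.255


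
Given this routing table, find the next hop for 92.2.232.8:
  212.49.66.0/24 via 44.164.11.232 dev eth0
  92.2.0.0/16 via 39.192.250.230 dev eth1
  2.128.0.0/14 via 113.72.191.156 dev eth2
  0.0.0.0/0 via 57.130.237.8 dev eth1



Longest prefix match for 92.2.232.8:
  /24 212.49.66.0: no
  /16 92.2.0.0: MATCH
  /14 2.128.0.0: no
  /0 0.0.0.0: MATCH
Selected: next-hop 39.192.250.230 via eth1 (matched /16)


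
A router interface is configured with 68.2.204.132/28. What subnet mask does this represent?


/28 means 28 network bits, 4 host bits
Binary: 11111111111111111111111111110000
Mask: 255.255.255.240


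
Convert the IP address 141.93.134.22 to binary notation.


141 = 10001101
93 = 01011101
134 = 10000110
22 = 00010110
Binary: 10001101.01011101.10000110.00010110


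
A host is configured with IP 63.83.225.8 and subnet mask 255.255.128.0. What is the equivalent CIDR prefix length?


Binary: 11111111.11111111.10000000.00000000
Count leading 1s
Prefix: /17


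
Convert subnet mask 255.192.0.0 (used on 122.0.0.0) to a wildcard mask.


Subnet mask: 255.192.0.0
Wildcard = 255.255.255.255 - subnet mask
255 - 255 = 0
255 - 192 = 63
255 - 0 = 255
255 - 0 = 255
Wildcard: 0.63.255.255


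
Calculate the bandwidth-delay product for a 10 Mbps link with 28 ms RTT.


BDP = bandwidth * RTT
= 10 Mbps * 28 ms
= 10 * 1e6 * 28 / 1000 bits
= 280000 bits
= 35000 bytes
= 34.1797 KB
BDP = 280000 bits (35000 bytes)


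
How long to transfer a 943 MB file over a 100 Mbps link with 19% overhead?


Effective throughput = 100 * (1 - 19/100) = 81 Mbps
File size in Mb = 943 * 8 = 7544 Mb
Time = 7544 / 81
Time = 93.1358 seconds


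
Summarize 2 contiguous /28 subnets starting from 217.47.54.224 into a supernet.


Original prefix: /28
Number of subnets: 2 = 2^1
New prefix = 28 - 1 = 27
Supernet: 217.47.54.224/27


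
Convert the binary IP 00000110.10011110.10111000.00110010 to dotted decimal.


00000110 = 6
10011110 = 158
10111000 = 184
00110010 = 50
IP: 6.158.184.50


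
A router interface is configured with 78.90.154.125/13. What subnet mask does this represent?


/13 means 13 network bits, 19 host bits
Binary: 11111111111110000000000000000000
Mask: 255.248.0.0


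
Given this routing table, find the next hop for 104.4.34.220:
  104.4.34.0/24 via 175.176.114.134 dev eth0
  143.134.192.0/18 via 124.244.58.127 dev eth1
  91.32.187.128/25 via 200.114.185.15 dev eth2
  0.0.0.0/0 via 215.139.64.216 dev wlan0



Longest prefix match for 104.4.34.220:
  /24 104.4.34.0: MATCH
  /18 143.134.192.0: no
  /25 91.32.187.128: no
  /0 0.0.0.0: MATCH
Selected: next-hop 175.176.114.134 via eth0 (matched /24)


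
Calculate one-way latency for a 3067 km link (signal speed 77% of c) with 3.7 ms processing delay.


Speed = 0.77 * 3e5 km/s = 231000 km/s
Propagation delay = 3067 / 231000 = 0.0133 s = 13.2771 ms
Processing delay = 3.7 ms
Total one-way latency = 16.9771 ms


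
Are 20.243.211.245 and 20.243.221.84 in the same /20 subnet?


Mask: 255.255.240.0
20.243.211.245 AND mask = 20.243.208.0
20.243.221.84 AND mask = 20.243.208.0
Yes, same subnet (20.243.208.0)


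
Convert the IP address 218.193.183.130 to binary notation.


218 = 11011010
193 = 11000001
183 = 10110111
130 = 10000010
Binary: 11011010.11000001.10110111.10000010


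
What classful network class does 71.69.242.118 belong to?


First octet: 71
Binary: 01000111
0xxxxxxx -> Class A (1-126)
Class A, default mask 255.0.0.0 (/8)


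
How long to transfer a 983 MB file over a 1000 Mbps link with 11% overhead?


Effective throughput = 1000 * (1 - 11/100) = 890 Mbps
File size in Mb = 983 * 8 = 7864 Mb
Time = 7864 / 890
Time = 8.836 seconds


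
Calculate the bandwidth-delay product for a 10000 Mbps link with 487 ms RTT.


BDP = bandwidth * RTT
= 10000 Mbps * 487 ms
= 10000 * 1e6 * 487 / 1000 bits
= 4870000000 bits
= 608750000 bytes
= 594482.4219 KB
BDP = 4870000000 bits (608750000 bytes)


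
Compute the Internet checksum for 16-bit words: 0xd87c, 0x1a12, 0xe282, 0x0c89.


Sum all words (with carry folding):
+ 0xd87c = 0xd87c
+ 0x1a12 = 0xf28e
+ 0xe282 = 0xd511
+ 0x0c89 = 0xe19a
One's complement: ~0xe19a
Checksum = 0x1e65


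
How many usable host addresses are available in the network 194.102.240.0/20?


Host bits = 32 - 20 = 12
Total addresses = 2^12 = 4096
Usable = total - 2 (network and broadcast)
Usable hosts: 4094


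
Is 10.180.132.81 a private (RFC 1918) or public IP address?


RFC 1918 private ranges:
  10.0.0.0/8 (10.0.0.0 - 10.255.255.255)
  172.16.0.0/12 (172.16.0.0 - 172.31.255.255)
  192.168.0.0/16 (192.168.0.0 - 192.168.255.255)
Private (in 10.0.0.0/8)


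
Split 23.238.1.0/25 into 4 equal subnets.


New prefix = 25 + 2 = 27
Each subnet has 32 addresses
  23.238.1.0/27
  23.238.1.32/27
  23.238.1.64/27
  23.238.1.96/27
Subnets: 23.238.1.0/27, 23.238.1.32/27, 23.238.1.64/27, 23.238.1.96/27


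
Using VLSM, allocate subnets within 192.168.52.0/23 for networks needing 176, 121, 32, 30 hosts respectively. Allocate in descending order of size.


176 hosts -> /24 (254 usable): 192.168.52.0/24
121 hosts -> /25 (126 usable): 192.168.53.0/25
32 hosts -> /26 (62 usable): 192.168.53.128/26
30 hosts -> /27 (30 usable): 192.168.53.192/27
Allocation: 192.168.52.0/24 (176 hosts, 254 usable); 192.168.53.0/25 (121 hosts, 126 usable); 192.168.53.128/26 (32 hosts, 62 usable); 192.168.53.192/27 (30 hosts, 30 usable)


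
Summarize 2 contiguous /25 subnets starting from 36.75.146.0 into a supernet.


Original prefix: /25
Number of subnets: 2 = 2^1
New prefix = 25 - 1 = 24
Supernet: 36.75.146.0/24


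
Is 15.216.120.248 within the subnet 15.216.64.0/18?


Subnet network: 15.216.64.0
Test IP AND mask: 15.216.64.0
Yes, 15.216.120.248 is in 15.216.64.0/18


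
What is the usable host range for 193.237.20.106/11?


Network: 193.224.0.0
Broadcast: 193.255.255.255
First usable = network + 1
Last usable = broadcast - 1
Range: 193.224.0.1 to 193.255.255.254


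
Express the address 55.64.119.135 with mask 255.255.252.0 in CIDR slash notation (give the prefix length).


Binary: 11111111.11111111.11111100.00000000
Count leading 1s
Prefix: /22


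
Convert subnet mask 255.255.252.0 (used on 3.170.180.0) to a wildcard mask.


Subnet mask: 255.255.252.0
Wildcard = 255.255.255.255 - subnet mask
255 - 255 = 0
255 - 255 = 0
255 - 252 = 3
255 - 0 = 255
Wildcard: 0.0.3.255


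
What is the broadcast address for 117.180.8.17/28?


Network: 117.180.8.16/28
Host bits = 4
Set all host bits to 1:
Broadcast: 117.180.8.31


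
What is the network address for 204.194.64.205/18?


IP:   11001100.11000010.01000000.11001101
Mask: 11111111.11111111.11000000.00000000
AND operation:
Net:  11001100.11000010.01000000.00000000
Network: 204.194.64.0/18


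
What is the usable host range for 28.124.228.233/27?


Network: 28.124.228.224
Broadcast: 28.124.228.255
First usable = network + 1
Last usable = broadcast - 1
Range: 28.124.228.225 to 28.124.228.254


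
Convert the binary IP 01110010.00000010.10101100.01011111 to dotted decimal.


01110010 = 114
00000010 = 2
10101100 = 172
01011111 = 95
IP: 114.2.172.95


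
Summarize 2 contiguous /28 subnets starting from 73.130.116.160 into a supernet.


Original prefix: /28
Number of subnets: 2 = 2^1
New prefix = 28 - 1 = 27
Supernet: 73.130.116.160/27


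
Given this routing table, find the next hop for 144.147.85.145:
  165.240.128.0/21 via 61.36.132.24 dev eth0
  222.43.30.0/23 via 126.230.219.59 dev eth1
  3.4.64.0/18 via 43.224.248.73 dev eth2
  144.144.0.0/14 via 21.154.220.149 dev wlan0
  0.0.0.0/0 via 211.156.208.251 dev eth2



Longest prefix match for 144.147.85.145:
  /21 165.240.128.0: no
  /23 222.43.30.0: no
  /18 3.4.64.0: no
  /14 144.144.0.0: MATCH
  /0 0.0.0.0: MATCH
Selected: next-hop 21.154.220.149 via wlan0 (matched /14)


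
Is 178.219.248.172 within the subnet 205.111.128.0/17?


Subnet network: 205.111.128.0
Test IP AND mask: 178.219.128.0
No, 178.219.248.172 is not in 205.111.128.0/17


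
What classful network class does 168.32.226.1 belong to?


First octet: 168
Binary: 10101000
10xxxxxx -> Class B (128-191)
Class B, default mask 255.255.0.0 (/16)


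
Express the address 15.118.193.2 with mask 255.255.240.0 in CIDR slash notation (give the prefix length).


Binary: 11111111.11111111.11110000.00000000
Count leading 1s
Prefix: /20


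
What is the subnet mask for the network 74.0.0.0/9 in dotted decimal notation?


/9 means 9 network bits, 23 host bits
Binary: 11111111100000000000000000000000
Mask: 255.128.0.0


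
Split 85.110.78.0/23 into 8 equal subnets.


New prefix = 23 + 3 = 26
Each subnet has 64 addresses
  85.110.78.0/26
  85.110.78.64/26
  85.110.78.128/26
  85.110.78.192/26
  85.110.79.0/26
  85.110.79.64/26
  85.110.79.128/26
  85.110.79.192/26
Subnets: 85.110.78.0/26, 85.110.78.64/26, 85.110.78.128/26, 85.110.78.192/26, 85.110.79.0/26, 85.110.79.64/26, 85.110.79.128/26, 85.110.79.192/26


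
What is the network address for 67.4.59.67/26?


IP:   01000011.00000100.00111011.01000011
Mask: 11111111.11111111.11111111.11000000
AND operation:
Net:  01000011.00000100.00111011.01000000
Network: 67.4.59.64/26


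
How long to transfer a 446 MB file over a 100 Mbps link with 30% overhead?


Effective throughput = 100 * (1 - 30/100) = 70 Mbps
File size in Mb = 446 * 8 = 3568 Mb
Time = 3568 / 70
Time = 50.9714 seconds


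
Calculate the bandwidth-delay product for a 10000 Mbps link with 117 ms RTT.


BDP = bandwidth * RTT
= 10000 Mbps * 117 ms
= 10000 * 1e6 * 117 / 1000 bits
= 1170000000 bits
= 146250000 bytes
= 142822.2656 KB
BDP = 1170000000 bits (146250000 bytes)


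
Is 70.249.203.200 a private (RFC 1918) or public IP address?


RFC 1918 private ranges:
  10.0.0.0/8 (10.0.0.0 - 10.255.255.255)
  172.16.0.0/12 (172.16.0.0 - 172.31.255.255)
  192.168.0.0/16 (192.168.0.0 - 192.168.255.255)
Public (not in any RFC 1918 range)


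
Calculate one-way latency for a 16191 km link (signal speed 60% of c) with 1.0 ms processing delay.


Speed = 0.6 * 3e5 km/s = 180000 km/s
Propagation delay = 16191 / 180000 = 0.09 s = 89.95 ms
Processing delay = 1.0 ms
Total one-way latency = 90.95 ms


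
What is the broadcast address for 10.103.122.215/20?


Network: 10.103.112.0/20
Host bits = 12
Set all host bits to 1:
Broadcast: 10.103.127.255


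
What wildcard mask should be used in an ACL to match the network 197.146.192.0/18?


Subnet mask: 255.255.192.0
Wildcard = 255.255.255.255 - subnet mask
255 - 255 = 0
255 - 255 = 0
255 - 192 = 63
255 - 0 = 255
Wildcard: 0.0.63.255


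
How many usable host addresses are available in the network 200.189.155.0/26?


Host bits = 32 - 26 = 6
Total addresses = 2^6 = 64
Usable = total - 2 (network and broadcast)
Usable hosts: 62


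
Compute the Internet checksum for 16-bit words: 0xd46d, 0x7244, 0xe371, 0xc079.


Sum all words (with carry folding):
+ 0xd46d = 0xd46d
+ 0x7244 = 0x46b2
+ 0xe371 = 0x2a24
+ 0xc079 = 0xea9d
One's complement: ~0xea9d
Checksum = 0x1562


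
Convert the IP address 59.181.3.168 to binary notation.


59 = 00111011
181 = 10110101
3 = 00000011
168 = 10101000
Binary: 00111011.10110101.00000011.10101000


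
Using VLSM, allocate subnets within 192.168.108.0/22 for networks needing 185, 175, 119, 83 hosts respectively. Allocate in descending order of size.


185 hosts -> /24 (254 usable): 192.168.108.0/24
175 hosts -> /24 (254 usable): 192.168.109.0/24
119 hosts -> /25 (126 usable): 192.168.110.0/25
83 hosts -> /25 (126 usable): 192.168.110.128/25
Allocation: 192.168.108.0/24 (185 hosts, 254 usable); 192.168.109.0/24 (175 hosts, 254 usable); 192.168.110.0/25 (119 hosts, 126 usable); 192.168.110.128/25 (83 hosts, 126 usable)


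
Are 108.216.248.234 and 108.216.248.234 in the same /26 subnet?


Mask: 255.255.255.192
108.216.248.234 AND mask = 108.216.248.192
108.216.248.234 AND mask = 108.216.248.192
Yes, same subnet (108.216.248.192)


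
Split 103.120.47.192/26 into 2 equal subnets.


New prefix = 26 + 1 = 27
Each subnet has 32 addresses
  103.120.47.192/27
  103.120.47.224/27
Subnets: 103.120.47.192/27, 103.120.47.224/27


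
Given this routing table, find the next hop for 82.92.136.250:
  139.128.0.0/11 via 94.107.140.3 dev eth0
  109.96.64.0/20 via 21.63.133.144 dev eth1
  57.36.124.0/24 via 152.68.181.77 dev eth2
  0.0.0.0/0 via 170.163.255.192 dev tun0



Longest prefix match for 82.92.136.250:
  /11 139.128.0.0: no
  /20 109.96.64.0: no
  /24 57.36.124.0: no
  /0 0.0.0.0: MATCH
Selected: next-hop 170.163.255.192 via tun0 (matched /0)


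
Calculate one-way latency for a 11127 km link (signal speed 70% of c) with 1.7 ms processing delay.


Speed = 0.7 * 3e5 km/s = 210000 km/s
Propagation delay = 11127 / 210000 = 0.053 s = 52.9857 ms
Processing delay = 1.7 ms
Total one-way latency = 54.6857 ms


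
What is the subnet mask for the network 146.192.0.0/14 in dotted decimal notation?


/14 means 14 network bits, 18 host bits
Binary: 11111111111111000000000000000000
Mask: 255.252.0.0


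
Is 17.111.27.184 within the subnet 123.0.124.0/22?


Subnet network: 123.0.124.0
Test IP AND mask: 17.111.24.0
No, 17.111.27.184 is not in 123.0.124.0/22


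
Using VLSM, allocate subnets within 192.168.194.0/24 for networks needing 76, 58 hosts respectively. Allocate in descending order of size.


76 hosts -> /25 (126 usable): 192.168.194.0/25
58 hosts -> /26 (62 usable): 192.168.194.128/26
Allocation: 192.168.194.0/25 (76 hosts, 126 usable); 192.168.194.128/26 (58 hosts, 62 usable)


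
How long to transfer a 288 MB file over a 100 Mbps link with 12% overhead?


Effective throughput = 100 * (1 - 12/100) = 88 Mbps
File size in Mb = 288 * 8 = 2304 Mb
Time = 2304 / 88
Time = 26.1818 seconds


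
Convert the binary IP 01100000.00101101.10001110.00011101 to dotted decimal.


01100000 = 96
00101101 = 45
10001110 = 142
00011101 = 29
IP: 96.45.142.29


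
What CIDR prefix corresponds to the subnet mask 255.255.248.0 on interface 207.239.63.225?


Binary: 11111111.11111111.11111000.00000000
Count leading 1s
Prefix: /21


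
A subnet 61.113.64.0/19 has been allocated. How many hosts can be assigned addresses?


Host bits = 32 - 19 = 13
Total addresses = 2^13 = 8192
Usable = total - 2 (network and broadcast)
Usable hosts: 8190


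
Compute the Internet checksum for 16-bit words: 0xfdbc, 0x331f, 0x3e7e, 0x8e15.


Sum all words (with carry folding):
+ 0xfdbc = 0xfdbc
+ 0x331f = 0x30dc
+ 0x3e7e = 0x6f5a
+ 0x8e15 = 0xfd6f
One's complement: ~0xfd6f
Checksum = 0x0290


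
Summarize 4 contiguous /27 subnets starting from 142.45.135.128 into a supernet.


Original prefix: /27
Number of subnets: 4 = 2^2
New prefix = 27 - 2 = 25
Supernet: 142.45.135.128/25


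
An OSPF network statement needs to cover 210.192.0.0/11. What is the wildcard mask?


Subnet mask: 255.224.0.0
Wildcard = 255.255.255.255 - subnet mask
255 - 255 = 0
255 - 224 = 31
255 - 0 = 255
255 - 0 = 255
Wildcard: 0.31.255.255


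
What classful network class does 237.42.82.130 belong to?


First octet: 237
Binary: 11101101
1110xxxx -> Class D (224-239)
Class D (multicast), default mask N/A


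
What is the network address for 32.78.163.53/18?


IP:   00100000.01001110.10100011.00110101
Mask: 11111111.11111111.11000000.00000000
AND operation:
Net:  00100000.01001110.10000000.00000000
Network: 32.78.128.0/18


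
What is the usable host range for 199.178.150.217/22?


Network: 199.178.148.0
Broadcast: 199.178.151.255
First usable = network + 1
Last usable = broadcast - 1
Range: 199.178.148.1 to 199.178.151.254


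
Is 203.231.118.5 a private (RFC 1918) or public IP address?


RFC 1918 private ranges:
  10.0.0.0/8 (10.0.0.0 - 10.255.255.255)
  172.16.0.0/12 (172.16.0.0 - 172.31.255.255)
  192.168.0.0/16 (192.168.0.0 - 192.168.255.255)
Public (not in any RFC 1918 range)


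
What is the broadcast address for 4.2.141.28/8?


Network: 4.0.0.0/8
Host bits = 24
Set all host bits to 1:
Broadcast: 4.255.255.255


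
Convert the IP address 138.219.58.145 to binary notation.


138 = 10001010
219 = 11011011
58 = 00111010
145 = 10010001
Binary: 10001010.11011011.00111010.10010001


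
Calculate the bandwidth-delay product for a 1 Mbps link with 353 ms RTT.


BDP = bandwidth * RTT
= 1 Mbps * 353 ms
= 1 * 1e6 * 353 / 1000 bits
= 353000 bits
= 44125 bytes
= 43.0908 KB
BDP = 353000 bits (44125 bytes)


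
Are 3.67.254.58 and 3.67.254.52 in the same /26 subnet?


Mask: 255.255.255.192
3.67.254.58 AND mask = 3.67.254.0
3.67.254.52 AND mask = 3.67.254.0
Yes, same subnet (3.67.254.0)


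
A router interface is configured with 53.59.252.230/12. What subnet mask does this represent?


/12 means 12 network bits, 20 host bits
Binary: 11111111111100000000000000000000
Mask: 255.240.0.0


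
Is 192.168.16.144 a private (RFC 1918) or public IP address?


RFC 1918 private ranges:
  10.0.0.0/8 (10.0.0.0 - 10.255.255.255)
  172.16.0.0/12 (172.16.0.0 - 172.31.255.255)
  192.168.0.0/16 (192.168.0.0 - 192.168.255.255)
Private (in 192.168.0.0/16)


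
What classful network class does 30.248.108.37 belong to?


First octet: 30
Binary: 00011110
0xxxxxxx -> Class A (1-126)
Class A, default mask 255.0.0.0 (/8)


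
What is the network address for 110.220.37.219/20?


IP:   01101110.11011100.00100101.11011011
Mask: 11111111.11111111.11110000.00000000
AND operation:
Net:  01101110.11011100.00100000.00000000
Network: 110.220.32.0/20


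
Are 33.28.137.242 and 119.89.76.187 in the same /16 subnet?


Mask: 255.255.0.0
33.28.137.242 AND mask = 33.28.0.0
119.89.76.187 AND mask = 119.89.0.0
No, different subnets (33.28.0.0 vs 119.89.0.0)


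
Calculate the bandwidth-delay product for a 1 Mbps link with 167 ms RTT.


BDP = bandwidth * RTT
= 1 Mbps * 167 ms
= 1 * 1e6 * 167 / 1000 bits
= 167000 bits
= 20875 bytes
= 20.3857 KB
BDP = 167000 bits (20875 bytes)


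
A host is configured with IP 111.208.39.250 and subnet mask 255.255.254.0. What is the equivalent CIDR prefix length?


Binary: 11111111.11111111.11111110.00000000
Count leading 1s
Prefix: /23


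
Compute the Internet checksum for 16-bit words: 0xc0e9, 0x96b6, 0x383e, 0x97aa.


Sum all words (with carry folding):
+ 0xc0e9 = 0xc0e9
+ 0x96b6 = 0x57a0
+ 0x383e = 0x8fde
+ 0x97aa = 0x2789
One's complement: ~0x2789
Checksum = 0xd876


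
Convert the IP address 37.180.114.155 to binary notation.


37 = 00100101
180 = 10110100
114 = 01110010
155 = 10011011
Binary: 00100101.10110100.01110010.10011011


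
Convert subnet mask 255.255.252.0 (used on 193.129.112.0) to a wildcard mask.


Subnet mask: 255.255.252.0
Wildcard = 255.255.255.255 - subnet mask
255 - 255 = 0
255 - 255 = 0
255 - 252 = 3
255 - 0 = 255
Wildcard: 0.0.3.255


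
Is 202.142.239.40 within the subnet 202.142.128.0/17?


Subnet network: 202.142.128.0
Test IP AND mask: 202.142.128.0
Yes, 202.142.239.40 is in 202.142.128.0/17


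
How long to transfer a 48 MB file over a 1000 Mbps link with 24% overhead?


Effective throughput = 1000 * (1 - 24/100) = 760 Mbps
File size in Mb = 48 * 8 = 384 Mb
Time = 384 / 760
Time = 0.5053 seconds


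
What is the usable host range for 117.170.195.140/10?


Network: 117.128.0.0
Broadcast: 117.191.255.255
First usable = network + 1
Last usable = broadcast - 1
Range: 117.128.0.1 to 117.191.255.254


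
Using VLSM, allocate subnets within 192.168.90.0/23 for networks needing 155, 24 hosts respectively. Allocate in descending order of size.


155 hosts -> /24 (254 usable): 192.168.90.0/24
24 hosts -> /27 (30 usable): 192.168.91.0/27
Allocation: 192.168.90.0/24 (155 hosts, 254 usable); 192.168.91.0/27 (24 hosts, 30 usable)


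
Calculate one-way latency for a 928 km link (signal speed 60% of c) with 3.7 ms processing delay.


Speed = 0.6 * 3e5 km/s = 180000 km/s
Propagation delay = 928 / 180000 = 0.0052 s = 5.1556 ms
Processing delay = 3.7 ms
Total one-way latency = 8.8556 ms


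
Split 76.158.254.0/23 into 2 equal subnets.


New prefix = 23 + 1 = 24
Each subnet has 256 addresses
  76.158.254.0/24
  76.158.255.0/24
Subnets: 76.158.254.0/24, 76.158.255.0/24


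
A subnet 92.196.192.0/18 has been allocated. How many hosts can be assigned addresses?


Host bits = 32 - 18 = 14
Total addresses = 2^14 = 16384
Usable = total - 2 (network and broadcast)
Usable hosts: 16382


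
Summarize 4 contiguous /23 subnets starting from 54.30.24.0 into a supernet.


Original prefix: /23
Number of subnets: 4 = 2^2
New prefix = 23 - 2 = 21
Supernet: 54.30.24.0/21


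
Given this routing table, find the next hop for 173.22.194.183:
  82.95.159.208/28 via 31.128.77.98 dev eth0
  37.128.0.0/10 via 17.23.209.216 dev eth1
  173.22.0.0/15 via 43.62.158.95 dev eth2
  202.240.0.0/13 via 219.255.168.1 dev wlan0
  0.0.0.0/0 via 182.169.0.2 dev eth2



Longest prefix match for 173.22.194.183:
  /28 82.95.159.208: no
  /10 37.128.0.0: no
  /15 173.22.0.0: MATCH
  /13 202.240.0.0: no
  /0 0.0.0.0: MATCH
Selected: next-hop 43.62.158.95 via eth2 (matched /15)


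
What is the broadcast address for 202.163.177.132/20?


Network: 202.163.176.0/20
Host bits = 12
Set all host bits to 1:
Broadcast: 202.163.191.255


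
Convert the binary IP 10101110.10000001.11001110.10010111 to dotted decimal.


10101110 = 174
10000001 = 129
11001110 = 206
10010111 = 151
IP: 174.129.206.151


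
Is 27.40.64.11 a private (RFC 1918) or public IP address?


RFC 1918 private ranges:
  10.0.0.0/8 (10.0.0.0 - 10.255.255.255)
  172.16.0.0/12 (172.16.0.0 - 172.31.255.255)
  192.168.0.0/16 (192.168.0.0 - 192.168.255.255)
Public (not in any RFC 1918 range)


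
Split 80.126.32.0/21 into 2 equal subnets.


New prefix = 21 + 1 = 22
Each subnet has 1024 addresses
  80.126.32.0/22
  80.126.36.0/22
Subnets: 80.126.32.0/22, 80.126.36.0/22


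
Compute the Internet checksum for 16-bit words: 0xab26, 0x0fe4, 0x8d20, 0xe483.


Sum all words (with carry folding):
+ 0xab26 = 0xab26
+ 0x0fe4 = 0xbb0a
+ 0x8d20 = 0x482b
+ 0xe483 = 0x2caf
One's complement: ~0x2caf
Checksum = 0xd350


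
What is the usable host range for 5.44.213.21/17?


Network: 5.44.128.0
Broadcast: 5.44.255.255
First usable = network + 1
Last usable = broadcast - 1
Range: 5.44.128.1 to 5.44.255.254


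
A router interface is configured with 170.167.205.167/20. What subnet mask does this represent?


/20 means 20 network bits, 12 host bits
Binary: 11111111111111111111000000000000
Mask: 255.255.240.0


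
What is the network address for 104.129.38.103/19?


IP:   01101000.10000001.00100110.01100111
Mask: 11111111.11111111.11100000.00000000
AND operation:
Net:  01101000.10000001.00100000.00000000
Network: 104.129.32.0/19


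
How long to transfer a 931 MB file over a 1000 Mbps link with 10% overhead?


Effective throughput = 1000 * (1 - 10/100) = 900 Mbps
File size in Mb = 931 * 8 = 7448 Mb
Time = 7448 / 900
Time = 8.2756 seconds


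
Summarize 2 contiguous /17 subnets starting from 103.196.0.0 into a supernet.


Original prefix: /17
Number of subnets: 2 = 2^1
New prefix = 17 - 1 = 16
Supernet: 103.196.0.0/16


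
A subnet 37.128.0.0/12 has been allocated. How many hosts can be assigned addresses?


Host bits = 32 - 12 = 20
Total addresses = 2^20 = 1048576
Usable = total - 2 (network and broadcast)
Usable hosts: 1048574


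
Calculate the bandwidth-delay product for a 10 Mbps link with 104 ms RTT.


BDP = bandwidth * RTT
= 10 Mbps * 104 ms
= 10 * 1e6 * 104 / 1000 bits
= 1040000 bits
= 130000 bytes
= 126.9531 KB
BDP = 1040000 bits (130000 bytes)


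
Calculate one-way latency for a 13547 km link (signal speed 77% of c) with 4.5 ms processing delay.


Speed = 0.77 * 3e5 km/s = 231000 km/s
Propagation delay = 13547 / 231000 = 0.0586 s = 58.645 ms
Processing delay = 4.5 ms
Total one-way latency = 63.145 ms


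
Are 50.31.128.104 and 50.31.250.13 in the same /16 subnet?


Mask: 255.255.0.0
50.31.128.104 AND mask = 50.31.0.0
50.31.250.13 AND mask = 50.31.0.0
Yes, same subnet (50.31.0.0)


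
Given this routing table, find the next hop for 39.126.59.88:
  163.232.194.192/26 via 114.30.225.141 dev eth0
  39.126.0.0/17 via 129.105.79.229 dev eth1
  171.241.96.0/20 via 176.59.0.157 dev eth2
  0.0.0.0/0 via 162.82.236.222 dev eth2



Longest prefix match for 39.126.59.88:
  /26 163.232.194.192: no
  /17 39.126.0.0: MATCH
  /20 171.241.96.0: no
  /0 0.0.0.0: MATCH
Selected: next-hop 129.105.79.229 via eth1 (matched /17)


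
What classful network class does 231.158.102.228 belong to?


First octet: 231
Binary: 11100111
1110xxxx -> Class D (224-239)
Class D (multicast), default mask N/A


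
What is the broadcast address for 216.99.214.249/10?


Network: 216.64.0.0/10
Host bits = 22
Set all host bits to 1:
Broadcast: 216.127.255.255


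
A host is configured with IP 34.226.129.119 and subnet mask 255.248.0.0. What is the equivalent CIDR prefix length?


Binary: 11111111.11111000.00000000.00000000
Count leading 1s
Prefix: /13


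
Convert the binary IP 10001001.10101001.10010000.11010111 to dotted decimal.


10001001 = 137
10101001 = 169
10010000 = 144
11010111 = 215
IP: 137.169.144.215


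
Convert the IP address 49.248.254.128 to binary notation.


49 = 00110001
248 = 11111000
254 = 11111110
128 = 10000000
Binary: 00110001.11111000.11111110.10000000


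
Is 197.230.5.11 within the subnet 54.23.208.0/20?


Subnet network: 54.23.208.0
Test IP AND mask: 197.230.0.0
No, 197.230.5.11 is not in 54.23.208.0/20


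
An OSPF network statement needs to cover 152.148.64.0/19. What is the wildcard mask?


Subnet mask: 255.255.224.0
Wildcard = 255.255.255.255 - subnet mask
255 - 255 = 0
255 - 255 = 0
255 - 224 = 31
255 - 0 = 255
Wildcard: 0.0.31.255


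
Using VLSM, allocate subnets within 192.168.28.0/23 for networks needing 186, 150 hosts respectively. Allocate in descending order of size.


186 hosts -> /24 (254 usable): 192.168.28.0/24
150 hosts -> /24 (254 usable): 192.168.29.0/24
Allocation: 192.168.28.0/24 (186 hosts, 254 usable); 192.168.29.0/24 (150 hosts, 254 usable)


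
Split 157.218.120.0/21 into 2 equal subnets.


New prefix = 21 + 1 = 22
Each subnet has 1024 addresses
  157.218.120.0/22
  157.218.124.0/22
Subnets: 157.218.120.0/22, 157.218.124.0/22


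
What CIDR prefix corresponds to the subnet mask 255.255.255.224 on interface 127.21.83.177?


Binary: 11111111.11111111.11111111.11100000
Count leading 1s
Prefix: /27


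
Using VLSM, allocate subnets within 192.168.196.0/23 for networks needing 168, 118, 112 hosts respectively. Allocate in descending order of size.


168 hosts -> /24 (254 usable): 192.168.196.0/24
118 hosts -> /25 (126 usable): 192.168.197.0/25
112 hosts -> /25 (126 usable): 192.168.197.128/25
Allocation: 192.168.196.0/24 (168 hosts, 254 usable); 192.168.197.0/25 (118 hosts, 126 usable); 192.168.197.128/25 (112 hosts, 126 usable)


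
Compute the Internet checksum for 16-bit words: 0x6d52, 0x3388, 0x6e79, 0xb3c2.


Sum all words (with carry folding):
+ 0x6d52 = 0x6d52
+ 0x3388 = 0xa0da
+ 0x6e79 = 0x0f54
+ 0xb3c2 = 0xc316
One's complement: ~0xc316
Checksum = 0x3ce9


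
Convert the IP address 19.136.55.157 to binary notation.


19 = 00010011
136 = 10001000
55 = 00110111
157 = 10011101
Binary: 00010011.10001000.00110111.10011101


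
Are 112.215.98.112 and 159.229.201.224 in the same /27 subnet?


Mask: 255.255.255.224
112.215.98.112 AND mask = 112.215.98.96
159.229.201.224 AND mask = 159.229.201.224
No, different subnets (112.215.98.96 vs 159.229.201.224)


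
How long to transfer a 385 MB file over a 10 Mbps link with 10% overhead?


Effective throughput = 10 * (1 - 10/100) = 9 Mbps
File size in Mb = 385 * 8 = 3080 Mb
Time = 3080 / 9
Time = 342.2222 seconds


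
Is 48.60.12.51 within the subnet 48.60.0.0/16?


Subnet network: 48.60.0.0
Test IP AND mask: 48.60.0.0
Yes, 48.60.12.51 is in 48.60.0.0/16


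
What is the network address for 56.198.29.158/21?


IP:   00111000.11000110.00011101.10011110
Mask: 11111111.11111111.11111000.00000000
AND operation:
Net:  00111000.11000110.00011000.00000000
Network: 56.198.24.0/21


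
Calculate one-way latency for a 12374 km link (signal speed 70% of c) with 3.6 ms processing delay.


Speed = 0.7 * 3e5 km/s = 210000 km/s
Propagation delay = 12374 / 210000 = 0.0589 s = 58.9238 ms
Processing delay = 3.6 ms
Total one-way latency = 62.5238 ms


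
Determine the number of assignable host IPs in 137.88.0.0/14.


Host bits = 32 - 14 = 18
Total addresses = 2^18 = 262144
Usable = total - 2 (network and broadcast)
Usable hosts: 262142


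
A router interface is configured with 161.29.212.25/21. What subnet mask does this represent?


/21 means 21 network bits, 11 host bits
Binary: 11111111111111111111100000000000
Mask: 255.255.248.0


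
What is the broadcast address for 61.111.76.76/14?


Network: 61.108.0.0/14
Host bits = 18
Set all host bits to 1:
Broadcast: 61.111.255.255


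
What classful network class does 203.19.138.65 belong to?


First octet: 203
Binary: 11001011
110xxxxx -> Class C (192-223)
Class C, default mask 255.255.255.0 (/24)


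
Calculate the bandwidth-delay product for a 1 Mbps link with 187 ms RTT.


BDP = bandwidth * RTT
= 1 Mbps * 187 ms
= 1 * 1e6 * 187 / 1000 bits
= 187000 bits
= 23375 bytes
= 22.8271 KB
BDP = 187000 bits (23375 bytes)


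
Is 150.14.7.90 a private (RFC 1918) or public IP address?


RFC 1918 private ranges:
  10.0.0.0/8 (10.0.0.0 - 10.255.255.255)
  172.16.0.0/12 (172.16.0.0 - 172.31.255.255)
  192.168.0.0/16 (192.168.0.0 - 192.168.255.255)
Public (not in any RFC 1918 range)


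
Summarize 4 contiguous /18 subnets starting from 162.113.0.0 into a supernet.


Original prefix: /18
Number of subnets: 4 = 2^2
New prefix = 18 - 2 = 16
Supernet: 162.113.0.0/16


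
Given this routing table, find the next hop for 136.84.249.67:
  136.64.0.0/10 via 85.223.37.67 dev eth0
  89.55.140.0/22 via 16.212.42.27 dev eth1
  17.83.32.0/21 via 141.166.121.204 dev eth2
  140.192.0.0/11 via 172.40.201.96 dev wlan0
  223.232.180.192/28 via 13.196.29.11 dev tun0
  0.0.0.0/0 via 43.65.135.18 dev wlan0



Longest prefix match for 136.84.249.67:
  /10 136.64.0.0: MATCH
  /22 89.55.140.0: no
  /21 17.83.32.0: no
  /11 140.192.0.0: no
  /28 223.232.180.192: no
  /0 0.0.0.0: MATCH
Selected: next-hop 85.223.37.67 via eth0 (matched /10)


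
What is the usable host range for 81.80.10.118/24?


Network: 81.80.10.0
Broadcast: 81.80.10.255
First usable = network + 1
Last usable = broadcast - 1
Range: 81.80.10.1 to 81.80.10.254


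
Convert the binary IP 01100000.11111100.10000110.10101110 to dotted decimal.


01100000 = 96
11111100 = 252
10000110 = 134
10101110 = 174
IP: 96.252.134.174


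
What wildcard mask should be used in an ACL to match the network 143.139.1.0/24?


Subnet mask: 255.255.255.0
Wildcard = 255.255.255.255 - subnet mask
255 - 255 = 0
255 - 255 = 0
255 - 255 = 0
255 - 0 = 255
Wildcard: 0.0.0.255


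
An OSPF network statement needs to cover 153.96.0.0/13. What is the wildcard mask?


Subnet mask: 255.248.0.0
Wildcard = 255.255.255.255 - subnet mask
255 - 255 = 0
255 - 248 = 7
255 - 0 = 255
255 - 0 = 255
Wildcard: 0.7.255.255


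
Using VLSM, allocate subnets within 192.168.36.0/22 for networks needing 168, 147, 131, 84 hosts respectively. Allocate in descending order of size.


168 hosts -> /24 (254 usable): 192.168.36.0/24
147 hosts -> /24 (254 usable): 192.168.37.0/24
131 hosts -> /24 (254 usable): 192.168.38.0/24
84 hosts -> /25 (126 usable): 192.168.39.0/25
Allocation: 192.168.36.0/24 (168 hosts, 254 usable); 192.168.37.0/24 (147 hosts, 254 usable); 192.168.38.0/24 (131 hosts, 254 usable); 192.168.39.0/25 (84 hosts, 126 usable)


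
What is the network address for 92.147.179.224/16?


IP:   01011100.10010011.10110011.11100000
Mask: 11111111.11111111.00000000.00000000
AND operation:
Net:  01011100.10010011.00000000.00000000
Network: 92.147.0.0/16


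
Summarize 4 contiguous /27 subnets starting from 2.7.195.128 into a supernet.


Original prefix: /27
Number of subnets: 4 = 2^2
New prefix = 27 - 2 = 25
Supernet: 2.7.195.128/25


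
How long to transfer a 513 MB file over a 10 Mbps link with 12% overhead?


Effective throughput = 10 * (1 - 12/100) = 8.8 Mbps
File size in Mb = 513 * 8 = 4104 Mb
Time = 4104 / 8.8
Time = 466.3636 seconds


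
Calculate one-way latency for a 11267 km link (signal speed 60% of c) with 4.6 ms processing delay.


Speed = 0.6 * 3e5 km/s = 180000 km/s
Propagation delay = 11267 / 180000 = 0.0626 s = 62.5944 ms
Processing delay = 4.6 ms
Total one-way latency = 67.1944 ms


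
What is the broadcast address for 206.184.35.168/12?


Network: 206.176.0.0/12
Host bits = 20
Set all host bits to 1:
Broadcast: 206.191.255.255


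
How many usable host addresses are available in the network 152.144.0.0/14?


Host bits = 32 - 14 = 18
Total addresses = 2^18 = 262144
Usable = total - 2 (network and broadcast)
Usable hosts: 262142


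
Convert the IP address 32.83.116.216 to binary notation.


32 = 00100000
83 = 01010011
116 = 01110100
216 = 11011000
Binary: 00100000.01010011.01110100.11011000


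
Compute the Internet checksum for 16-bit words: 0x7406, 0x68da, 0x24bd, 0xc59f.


Sum all words (with carry folding):
+ 0x7406 = 0x7406
+ 0x68da = 0xdce0
+ 0x24bd = 0x019e
+ 0xc59f = 0xc73d
One's complement: ~0xc73d
Checksum = 0x38c2


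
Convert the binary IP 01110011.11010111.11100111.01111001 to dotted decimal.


01110011 = 115
11010111 = 215
11100111 = 231
01111001 = 121
IP: 115.215.231.121


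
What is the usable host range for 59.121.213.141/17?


Network: 59.121.128.0
Broadcast: 59.121.255.255
First usable = network + 1
Last usable = broadcast - 1
Range: 59.121.128.1 to 59.121.255.254


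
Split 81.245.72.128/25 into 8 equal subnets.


New prefix = 25 + 3 = 28
Each subnet has 16 addresses
  81.245.72.128/28
  81.245.72.144/28
  81.245.72.160/28
  81.245.72.176/28
  81.245.72.192/28
  81.245.72.208/28
  81.245.72.224/28
  81.245.72.240/28
Subnets: 81.245.72.128/28, 81.245.72.144/28, 81.245.72.160/28, 81.245.72.176/28, 81.245.72.192/28, 81.245.72.208/28, 81.245.72.224/28, 81.245.72.240/28


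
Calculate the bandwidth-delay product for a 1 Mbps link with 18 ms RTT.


BDP = bandwidth * RTT
= 1 Mbps * 18 ms
= 1 * 1e6 * 18 / 1000 bits
= 18000 bits
= 2250 bytes
= 2.1973 KB
BDP = 18000 bits (2250 bytes)


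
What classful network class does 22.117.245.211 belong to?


First octet: 22
Binary: 00010110
0xxxxxxx -> Class A (1-126)
Class A, default mask 255.0.0.0 (/8)


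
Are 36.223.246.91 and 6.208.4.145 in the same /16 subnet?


Mask: 255.255.0.0
36.223.246.91 AND mask = 36.223.0.0
6.208.4.145 AND mask = 6.208.0.0
No, different subnets (36.223.0.0 vs 6.208.0.0)


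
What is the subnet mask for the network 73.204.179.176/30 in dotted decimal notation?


/30 means 30 network bits, 2 host bits
Binary: 11111111111111111111111111111100
Mask: 255.255.255.252


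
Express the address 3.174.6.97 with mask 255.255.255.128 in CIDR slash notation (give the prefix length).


Binary: 11111111.11111111.11111111.10000000
Count leading 1s
Prefix: /25


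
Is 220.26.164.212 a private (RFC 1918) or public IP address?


RFC 1918 private ranges:
  10.0.0.0/8 (10.0.0.0 - 10.255.255.255)
  172.16.0.0/12 (172.16.0.0 - 172.31.255.255)
  192.168.0.0/16 (192.168.0.0 - 192.168.255.255)
Public (not in any RFC 1918 range)


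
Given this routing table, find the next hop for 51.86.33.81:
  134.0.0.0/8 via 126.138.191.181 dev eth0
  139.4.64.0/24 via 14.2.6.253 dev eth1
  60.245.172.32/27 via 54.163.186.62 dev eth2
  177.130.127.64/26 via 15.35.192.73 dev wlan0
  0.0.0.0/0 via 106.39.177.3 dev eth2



Longest prefix match for 51.86.33.81:
  /8 134.0.0.0: no
  /24 139.4.64.0: no
  /27 60.245.172.32: no
  /26 177.130.127.64: no
  /0 0.0.0.0: MATCH
Selected: next-hop 106.39.177.3 via eth2 (matched /0)
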